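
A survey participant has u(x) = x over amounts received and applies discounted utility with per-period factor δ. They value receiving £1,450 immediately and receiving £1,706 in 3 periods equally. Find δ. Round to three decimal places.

Equating discounted utilities: u(1450) = δ^3·u(1706) ⇒ δ^3 = u(1450)/u(1706).
With u(x) = x: δ^3 = 1450/1706 = 0.84994.
Hence δ = (0.84994)^(1/3) = 0.94725.

δ ≈ 0.947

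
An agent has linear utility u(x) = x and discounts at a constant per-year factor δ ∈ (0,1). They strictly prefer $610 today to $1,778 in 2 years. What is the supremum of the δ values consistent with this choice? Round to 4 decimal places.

δ < 0.5857

The preference means 610 > δ^2·1778.
So δ^2 < 610/1778 = 0.34308; taking the square root of both positive sides preserves the inequality.
δ < (610/1778)^(1/2) ≈ 0.5857.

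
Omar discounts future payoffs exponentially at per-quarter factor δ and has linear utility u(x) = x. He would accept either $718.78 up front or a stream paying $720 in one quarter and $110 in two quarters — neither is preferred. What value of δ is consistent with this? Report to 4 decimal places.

The stream is worth 720δ + 110δ² today, so 720δ + 110δ² = 718.78.
Rearranged: 110δ² + 720δ − 718.78 = 0.
By the quadratic formula (taking the positive root), δ = (−720 + √834663.20) / 220 ≈ 0.8800.

δ ≈ 0.8800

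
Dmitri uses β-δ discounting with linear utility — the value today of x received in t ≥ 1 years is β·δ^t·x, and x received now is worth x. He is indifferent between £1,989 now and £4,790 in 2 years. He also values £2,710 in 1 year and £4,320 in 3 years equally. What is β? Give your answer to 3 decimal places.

β ≈ 0.662

The second indifference involves only future payoffs, so β cancels: β·δ^1·2710 = β·δ^3·4320, giving δ^2 = 2710/4320 = 0.62731, so δ = 0.79203.
Now use the now-vs-future pair: 1989 = β·δ^2·4790 gives β = 1989/(0.62731·4790) ≈ 0.662.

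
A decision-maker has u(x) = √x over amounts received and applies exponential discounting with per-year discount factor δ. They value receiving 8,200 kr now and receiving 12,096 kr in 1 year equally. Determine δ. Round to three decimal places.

δ ≈ 0.823

Equating discounted utilities: u(8200) = δ·u(12096) ⇒ δ = u(8200)/u(12096).
Since u(x) = √x, δ = √(8200/12096) = 0.82335.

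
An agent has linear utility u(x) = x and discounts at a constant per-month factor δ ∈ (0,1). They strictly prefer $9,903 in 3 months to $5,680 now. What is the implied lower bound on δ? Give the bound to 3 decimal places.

Under u(x) = x this choice says 5680 < δ^3·9903.
Dividing by 9903: δ^3 > 0.57356. Both sides are positive, so the cube root keeps the direction.
δ > 0.57356^(1/3) = 0.831.

δ > 0.831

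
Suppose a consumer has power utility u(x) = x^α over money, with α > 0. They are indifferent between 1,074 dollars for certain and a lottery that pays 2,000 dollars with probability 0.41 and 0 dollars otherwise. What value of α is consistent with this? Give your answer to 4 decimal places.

Since u(0) = 0, the lottery's EU is 0.41·2000^α.
Setting u(1074) equal to that: 1074^α = 0.41·2000^α ⇒ (1074/2000)^α = 0.41.
α = ln(0.41) / ln(1074/2000) = -0.8915981/-0.6217572 ≈ 1.4340.

α ≈ 1.4340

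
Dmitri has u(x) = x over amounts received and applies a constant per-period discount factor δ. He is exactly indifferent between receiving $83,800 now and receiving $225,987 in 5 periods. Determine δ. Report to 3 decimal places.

Indifference means u(83800) = δ^5 · u(225987), so δ^5 = u(83800)/u(225987).
With u(x) = x: δ^5 = 83800/225987 = 0.37082.
Taking the 5th root: δ = 0.37082^(1/5) ≈ 0.820.

δ ≈ 0.820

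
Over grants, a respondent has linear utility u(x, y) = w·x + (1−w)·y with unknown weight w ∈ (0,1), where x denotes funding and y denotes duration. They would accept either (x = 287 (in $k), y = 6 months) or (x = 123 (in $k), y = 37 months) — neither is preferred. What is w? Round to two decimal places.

Indifference: w·287 + (1−w)·6 = w·123 + (1−w)·37.
Rearranging, 164·w − 31·(1−w) = 0.
Hence w = 31/(164+31) = 31/195 = 0.16.

w = 0.16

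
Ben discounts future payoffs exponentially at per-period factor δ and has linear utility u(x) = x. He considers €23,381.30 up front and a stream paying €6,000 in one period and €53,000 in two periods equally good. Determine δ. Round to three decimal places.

δ ≈ 0.610

Equating present values: 23381.30 = 6000δ + 53000δ².
Rearranged: 53000δ² + 6000δ − 23381.30 = 0.
δ = (−6000 + √(6000² + 4·53000·23381.30)) / (2·53000) = (−6000 + √4992835600.00) / 106000 ≈ 0.610.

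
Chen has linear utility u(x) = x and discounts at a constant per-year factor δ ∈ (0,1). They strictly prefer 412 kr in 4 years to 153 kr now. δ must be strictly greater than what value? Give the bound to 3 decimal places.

δ > 0.781

The preference means 153 < δ^4·412.
Dividing by 412: δ^4 > 0.37136. Both sides are positive, so the 4th root keeps the direction.
δ > 0.37136^(1/4) = 0.781.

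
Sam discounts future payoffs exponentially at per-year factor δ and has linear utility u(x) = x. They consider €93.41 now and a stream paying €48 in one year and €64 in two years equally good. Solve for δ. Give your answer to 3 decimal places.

The stream is worth 48δ + 64δ² today, so 48δ + 64δ² = 93.41.
Rearranged: 64δ² + 48δ − 93.41 = 0.
The positive root is δ = [−48 + √(48² + 4·64·93.41)] / (2·64) = (−48 + 161.917)/128 ≈ 0.890.

δ ≈ 0.890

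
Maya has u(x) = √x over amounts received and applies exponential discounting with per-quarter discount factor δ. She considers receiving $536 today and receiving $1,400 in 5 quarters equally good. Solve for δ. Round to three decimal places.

Equating discounted utilities: u(536) = δ^5·u(1400) ⇒ δ^5 = u(536)/u(1400).
Since u(x) = √x, δ^5 = √(536/1400) = 0.61875.
Hence δ = (0.61875)^(1/5) = 0.90846.

δ ≈ 0.908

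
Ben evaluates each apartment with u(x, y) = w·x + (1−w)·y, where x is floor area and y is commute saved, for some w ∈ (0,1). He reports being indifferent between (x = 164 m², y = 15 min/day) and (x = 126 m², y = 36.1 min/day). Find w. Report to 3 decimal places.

Indifference: w·164 + (1−w)·15 = w·126 + (1−w)·36.1.
w·(164−126) = (1−w)·(36.1−15), i.e. w·38 = (1−w)·21.1.
Hence w = 21.1/(38+21.1) = 21.1/59.1 = 0.357.

w = 0.357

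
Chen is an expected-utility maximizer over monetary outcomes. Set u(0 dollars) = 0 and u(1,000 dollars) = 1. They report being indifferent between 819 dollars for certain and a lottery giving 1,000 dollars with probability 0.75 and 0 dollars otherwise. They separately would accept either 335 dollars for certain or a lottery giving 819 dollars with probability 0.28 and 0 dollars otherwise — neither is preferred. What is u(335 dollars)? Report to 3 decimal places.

The first gamble pins u(819 dollars): it must equal 0.75·1 + 0.25·0 = 0.75.
Then u(335 dollars) = 0.28·u(819 dollars) + 0.72·u(0 dollars) = 0.28·0.75 + 0.72·0.00 = 0.2100.

0.210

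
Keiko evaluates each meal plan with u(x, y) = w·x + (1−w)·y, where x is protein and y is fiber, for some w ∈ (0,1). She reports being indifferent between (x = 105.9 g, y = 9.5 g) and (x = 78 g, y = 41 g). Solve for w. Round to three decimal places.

w = 0.530

u(105.9,9.5) = u(78,41) means w·105.9 + (1−w)·9.5 = w·78 + (1−w)·41.
Collecting terms: w·27.9 = (1−w)·31.5.
The marginal rate of substitution is 31.5/27.9, so w = 31.5/(27.9+31.5) = 0.530.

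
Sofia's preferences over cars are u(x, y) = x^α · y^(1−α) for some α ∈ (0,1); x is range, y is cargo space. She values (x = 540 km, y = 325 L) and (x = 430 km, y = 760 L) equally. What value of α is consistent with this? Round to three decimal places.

α ≈ 0.789

Set the two utilities equal: 540^α·325^(1−α) = 430^α·760^(1−α).
Taking logs: α·ln 540 + (1−α)·ln 325 = α·ln 430 + (1−α)·ln 760, i.e. α·0.227784 = (1−α)·0.849493.
With A = 0.227784 and B = 0.849493: α·A = (1−α)·B, so α = B/(A+B) = 0.849493/1.077277 ≈ 0.789.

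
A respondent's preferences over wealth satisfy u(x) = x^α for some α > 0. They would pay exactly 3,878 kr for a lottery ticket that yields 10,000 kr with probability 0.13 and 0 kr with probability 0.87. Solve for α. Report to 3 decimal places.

α ≈ 2.154

EU(lottery) = 0.13·10000^α + 0.87·0 = 0.13·10000^α.
Setting u(3878) equal to that: 3878^α = 0.13·10000^α ⇒ (3878/10000)^α = 0.13.
α = ln(0.13) / ln(3878/10000) = -2.040221/-0.947266 ≈ 2.154.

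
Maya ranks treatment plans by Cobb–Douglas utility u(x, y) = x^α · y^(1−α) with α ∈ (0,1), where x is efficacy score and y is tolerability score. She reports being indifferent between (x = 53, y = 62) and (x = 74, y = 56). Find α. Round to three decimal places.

α ≈ 0.234

Set the two utilities equal: 53^α·62^(1−α) = 74^α·56^(1−α).
Rearrange to (53/74)^α = (56/62)^(1−α) and take logs: α·-0.333773 = (1−α)·-0.101783.
With A = -0.333773 and B = -0.101783: α·A = (1−α)·B, so α = B/(A+B) = -0.101783/-0.435556 ≈ 0.234.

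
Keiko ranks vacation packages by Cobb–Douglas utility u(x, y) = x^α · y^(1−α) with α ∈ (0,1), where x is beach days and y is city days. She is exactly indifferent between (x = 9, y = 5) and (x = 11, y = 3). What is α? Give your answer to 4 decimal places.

Set the two utilities equal: 9^α·5^(1−α) = 11^α·3^(1−α).
(9/11)^α = (3/5)^(1−α); take logs: α·ln(9/11) = (1−α)·ln(3/5), i.e. α·-0.2006707 = (1−α)·-0.5108256.
So α/(1−α) = (-0.5108256)/(-0.2006707) = 2.5455914, and α = 2.5455914/3.5455914 ≈ 0.7180.

α ≈ 0.7180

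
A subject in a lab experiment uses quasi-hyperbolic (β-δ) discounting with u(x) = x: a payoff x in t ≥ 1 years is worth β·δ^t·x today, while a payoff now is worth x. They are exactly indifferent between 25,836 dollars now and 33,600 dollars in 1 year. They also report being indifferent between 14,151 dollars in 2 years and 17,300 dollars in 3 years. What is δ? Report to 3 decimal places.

δ ≈ 0.818

Both payoffs in the second observation are in the future, so β drops out: δ^2·14151 = δ^3·17300 ⇒ δ = 14151/17300 = 0.81798.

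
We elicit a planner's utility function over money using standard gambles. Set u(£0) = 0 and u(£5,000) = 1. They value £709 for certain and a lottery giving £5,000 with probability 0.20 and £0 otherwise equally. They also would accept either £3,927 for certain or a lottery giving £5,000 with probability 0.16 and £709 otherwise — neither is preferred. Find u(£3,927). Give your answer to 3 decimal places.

From the first indifference, u(£709) = 0.20·u(£5,000) + 0.80·u(£0) = 0.20·1 + 0.80·0 = 0.20.
Then u(£3,927) = 0.16·u(£5,000) + 0.84·u(£709) = 0.16·1.00 + 0.84·0.20 = 0.3280.

0.328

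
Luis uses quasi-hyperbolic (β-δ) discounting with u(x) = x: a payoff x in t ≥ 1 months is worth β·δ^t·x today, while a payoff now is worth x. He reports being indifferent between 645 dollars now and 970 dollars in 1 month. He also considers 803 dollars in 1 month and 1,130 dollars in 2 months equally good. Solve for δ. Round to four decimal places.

δ ≈ 0.7106

From the later pair, β·δ^1·803 = β·δ^2·1130; dividing through, δ = 803/1130 = 0.71062.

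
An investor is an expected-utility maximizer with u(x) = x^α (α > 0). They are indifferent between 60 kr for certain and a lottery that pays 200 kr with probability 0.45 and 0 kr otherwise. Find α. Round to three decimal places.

Since u(0) = 0, the lottery's EU is 0.45·200^α.
Equating: 60^α = 0.45·200^α, i.e. 0.3000^α = 0.45.
Take logs: α = ln 0.45 / ln(60/200) ≈ 0.66323.

α ≈ 0.663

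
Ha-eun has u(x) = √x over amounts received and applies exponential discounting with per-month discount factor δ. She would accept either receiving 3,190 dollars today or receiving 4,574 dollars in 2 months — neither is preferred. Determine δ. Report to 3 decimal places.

δ ≈ 0.914

The payoff in 2 months is discounted by δ^2, so u(3190) = δ^2·u(4574) and δ^2 = u(3190)/u(4574).
Since u(x) = √x, δ^2 = √(3190/4574) = 0.83512.
So δ = 0.83512^(1/2) ≈ 0.914.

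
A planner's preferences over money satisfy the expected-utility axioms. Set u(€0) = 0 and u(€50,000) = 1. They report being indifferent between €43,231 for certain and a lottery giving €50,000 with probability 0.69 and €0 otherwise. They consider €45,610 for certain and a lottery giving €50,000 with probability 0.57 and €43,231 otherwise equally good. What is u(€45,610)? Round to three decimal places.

From the first indifference, u(€43,231) = 0.69·u(€50,000) + 0.31·u(€0) = 0.69·1 + 0.31·0 = 0.69.
Chaining: u(€45,610) = 0.57·1.00 + 0.43·0.69 = 0.8667.

0.867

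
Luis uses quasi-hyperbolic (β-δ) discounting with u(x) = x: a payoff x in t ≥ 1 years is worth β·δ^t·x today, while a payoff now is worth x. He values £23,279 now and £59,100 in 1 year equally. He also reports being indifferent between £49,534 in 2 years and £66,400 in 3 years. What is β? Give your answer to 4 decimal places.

β ≈ 0.5280

Both payoffs in the second observation are in the future, so β drops out: δ^2·49534 = δ^3·66400 ⇒ δ = 49534/66400 = 0.74599.
The first indifference: 23279 = β·δ·59100, so β = 23279/(δ·59100) = 23279/(0.74599·59100) ≈ 0.5280.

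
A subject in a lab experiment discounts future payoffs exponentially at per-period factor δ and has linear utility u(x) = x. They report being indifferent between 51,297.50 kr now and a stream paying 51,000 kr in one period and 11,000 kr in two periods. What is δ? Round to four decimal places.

δ ≈ 0.8500

Equating present values: 51297.50 = 51000δ + 11000δ².
That is, 11000δ² + 51000δ − 51297.50 = 0, a quadratic in δ.
By the quadratic formula (taking the positive root), δ = (−51000 + √4858090000.00) / 22000 ≈ 0.8500.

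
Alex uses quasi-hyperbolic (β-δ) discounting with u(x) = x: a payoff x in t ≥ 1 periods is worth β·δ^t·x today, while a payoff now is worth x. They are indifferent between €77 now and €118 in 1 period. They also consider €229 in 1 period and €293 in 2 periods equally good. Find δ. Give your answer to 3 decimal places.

From the later pair, β·δ^1·229 = β·δ^2·293; dividing through, δ = 229/293 = 0.78157.

δ ≈ 0.782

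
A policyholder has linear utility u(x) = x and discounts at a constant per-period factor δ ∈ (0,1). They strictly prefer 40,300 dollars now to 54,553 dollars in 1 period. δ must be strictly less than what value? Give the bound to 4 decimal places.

Under u(x) = x this choice says 40300 > δ·54553.
So δ < 40300/54553 = 0.73873.

δ < 0.7387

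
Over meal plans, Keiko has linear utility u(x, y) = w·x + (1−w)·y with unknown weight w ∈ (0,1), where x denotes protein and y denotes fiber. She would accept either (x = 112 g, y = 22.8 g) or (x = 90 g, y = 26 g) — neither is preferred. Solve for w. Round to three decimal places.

Indifference: w·112 + (1−w)·22.8 = w·90 + (1−w)·26.
Collecting terms: w·22 = (1−w)·3.2.
So w/(1−w) = 3.2/22 = 0.1455, giving w = 3.2/(22+3.2) = 0.127.

w = 0.127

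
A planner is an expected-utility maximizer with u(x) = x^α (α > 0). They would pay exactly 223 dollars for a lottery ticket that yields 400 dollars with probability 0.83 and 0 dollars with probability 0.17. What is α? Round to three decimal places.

EU(lottery) = 0.83·400^α + 0.17·0 = 0.83·400^α.
Setting u(223) equal to that: 223^α = 0.83·400^α ⇒ (223/400)^α = 0.83.
α = ln(0.83) / ln(223/400) = -0.186330/-0.584293 ≈ 0.319.

α ≈ 0.319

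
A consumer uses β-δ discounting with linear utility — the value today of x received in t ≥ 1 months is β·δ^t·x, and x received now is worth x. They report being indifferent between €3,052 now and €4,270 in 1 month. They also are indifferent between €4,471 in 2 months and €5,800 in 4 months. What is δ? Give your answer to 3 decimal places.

δ ≈ 0.878

The second indifference involves only future payoffs, so β cancels: β·δ^2·4471 = β·δ^4·5800, giving δ^2 = 4471/5800 = 0.77086, so δ = 0.87799.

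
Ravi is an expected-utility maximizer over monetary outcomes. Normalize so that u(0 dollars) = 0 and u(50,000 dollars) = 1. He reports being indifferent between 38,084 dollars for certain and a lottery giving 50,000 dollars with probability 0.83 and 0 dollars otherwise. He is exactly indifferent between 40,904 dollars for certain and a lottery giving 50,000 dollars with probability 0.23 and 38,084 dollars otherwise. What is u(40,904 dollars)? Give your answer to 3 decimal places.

0.869

From the first indifference, u(38,084 dollars) = 0.83·u(50,000 dollars) + 0.17·u(0 dollars) = 0.83·1 + 0.17·0 = 0.83.
Then u(40,904 dollars) = 0.23·u(50,000 dollars) + 0.77·u(38,084 dollars) = 0.23·1.00 + 0.77·0.83 = 0.8691.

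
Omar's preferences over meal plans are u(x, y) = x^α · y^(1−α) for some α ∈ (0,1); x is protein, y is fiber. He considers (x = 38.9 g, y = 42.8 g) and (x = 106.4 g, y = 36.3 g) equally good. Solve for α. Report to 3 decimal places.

α ≈ 0.141

Set the two utilities equal: 38.9^α·42.8^(1−α) = 106.4^α·36.3^(1−α).
(38.9/106.4)^α = (36.3/42.8)^(1−α); take logs: α·ln(38.9/106.4) = (1−α)·ln(36.3/42.8), i.e. α·-1.006211 = (1−α)·-0.164720.
With A = -1.006211 and B = -0.164720: α·A = (1−α)·B, so α = B/(A+B) = -0.164720/-1.170931 ≈ 0.141.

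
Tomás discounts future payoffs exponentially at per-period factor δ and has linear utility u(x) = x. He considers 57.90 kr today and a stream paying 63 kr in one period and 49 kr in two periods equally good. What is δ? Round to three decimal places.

δ ≈ 0.620

Present value of the stream is 63·δ + 49·δ². Indifference gives 63δ + 49δ² = 57.90.
That is, 49δ² + 63δ − 57.90 = 0, a quadratic in δ.
The positive root is δ = [−63 + √(63² + 4·49·57.90)] / (2·49) = (−63 + 123.763)/98 ≈ 0.620.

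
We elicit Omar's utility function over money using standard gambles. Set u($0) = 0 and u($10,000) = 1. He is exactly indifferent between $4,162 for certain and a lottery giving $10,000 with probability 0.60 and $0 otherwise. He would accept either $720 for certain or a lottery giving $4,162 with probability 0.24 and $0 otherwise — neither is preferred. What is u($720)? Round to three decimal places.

0.144

From the first indifference, u($4,162) = 0.60·u($10,000) + 0.40·u($0) = 0.60·1 + 0.40·0 = 0.60.
The second indifference gives u($720) = 0.24·u($4,162) + 0.76·u($0) = 0.24·0.60 + 0.76·0.00 = 0.1440.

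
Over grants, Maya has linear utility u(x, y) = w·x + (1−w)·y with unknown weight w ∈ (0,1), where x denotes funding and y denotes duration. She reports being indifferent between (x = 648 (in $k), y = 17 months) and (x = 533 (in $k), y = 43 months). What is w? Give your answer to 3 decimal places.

w = 0.184

Equating utilities: w·648 + (1−w)·17 = w·533 + (1−w)·43.
w·(648−533) = (1−w)·(43−17), i.e. w·115 = (1−w)·26.
So w/(1−w) = 26/115 = 0.2261, giving w = 26/(115+26) = 0.184.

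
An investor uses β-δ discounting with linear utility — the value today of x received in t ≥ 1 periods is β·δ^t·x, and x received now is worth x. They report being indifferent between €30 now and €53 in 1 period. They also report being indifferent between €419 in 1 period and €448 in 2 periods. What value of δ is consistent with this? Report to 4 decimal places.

δ ≈ 0.9353

From the later pair, β·δ^1·419 = β·δ^2·448; dividing through, δ = 419/448 = 0.93527.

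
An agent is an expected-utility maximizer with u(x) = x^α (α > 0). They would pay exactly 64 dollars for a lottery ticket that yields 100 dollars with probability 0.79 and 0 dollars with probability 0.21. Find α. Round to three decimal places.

α ≈ 0.528

The lottery's expected utility is 0.79·u(100) + 0.21·u(0) = 0.79·100^α (since u(0) = 0 for α > 0).
Setting u(64) equal to that: 64^α = 0.79·100^α ⇒ (64/100)^α = 0.79.
Take logs: α = ln 0.79 / ln(64/100) ≈ 0.52819.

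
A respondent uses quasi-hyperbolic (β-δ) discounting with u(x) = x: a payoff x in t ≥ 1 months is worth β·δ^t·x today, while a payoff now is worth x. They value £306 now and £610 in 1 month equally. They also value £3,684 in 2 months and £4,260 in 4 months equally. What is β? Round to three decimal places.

The second indifference involves only future payoffs, so β cancels: β·δ^2·3684 = β·δ^4·4260, giving δ^2 = 3684/4260 = 0.86479, so δ = 0.92994.
Now use the now-vs-future pair: 306 = β·δ·610 gives β = 306/(0.92994·610) ≈ 0.539.

β ≈ 0.539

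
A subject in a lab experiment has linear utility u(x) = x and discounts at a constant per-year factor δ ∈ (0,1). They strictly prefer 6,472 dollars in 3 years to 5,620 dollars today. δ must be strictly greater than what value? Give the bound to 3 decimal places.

The preference means 5620 < δ^3·6472.
So δ^3 > 5620/6472 = 0.86836; taking the cube root of both positive sides preserves the inequality.
δ > (5620/6472)^(1/3) ≈ 0.954.

δ > 0.954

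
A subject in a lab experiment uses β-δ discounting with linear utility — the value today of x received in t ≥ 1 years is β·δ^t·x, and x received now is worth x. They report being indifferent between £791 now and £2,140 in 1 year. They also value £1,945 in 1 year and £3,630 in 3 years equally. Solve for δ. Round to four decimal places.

Both payoffs in the second observation are in the future, so β drops out: δ^1·1945 = δ^3·3630 ⇒ δ^2 = 1945/3630 = 0.53581, so δ = 0.73199.

δ ≈ 0.7320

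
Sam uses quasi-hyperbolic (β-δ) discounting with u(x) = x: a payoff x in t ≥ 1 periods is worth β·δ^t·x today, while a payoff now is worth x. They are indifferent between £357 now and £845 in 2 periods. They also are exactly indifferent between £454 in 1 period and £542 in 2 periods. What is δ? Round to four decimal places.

From the later pair, β·δ^1·454 = β·δ^2·542; dividing through, δ = 454/542 = 0.83764.

δ ≈ 0.8376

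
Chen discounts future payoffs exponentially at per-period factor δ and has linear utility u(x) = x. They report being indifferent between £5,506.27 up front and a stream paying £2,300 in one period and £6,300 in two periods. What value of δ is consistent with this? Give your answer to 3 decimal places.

δ ≈ 0.770

Equating present values: 5506.27 = 2300δ + 6300δ².
So 6300δ² + 2300δ − 5506.27 = 0.
By the quadratic formula (taking the positive root), δ = (−2300 + √144048004.00) / 12600 ≈ 0.770.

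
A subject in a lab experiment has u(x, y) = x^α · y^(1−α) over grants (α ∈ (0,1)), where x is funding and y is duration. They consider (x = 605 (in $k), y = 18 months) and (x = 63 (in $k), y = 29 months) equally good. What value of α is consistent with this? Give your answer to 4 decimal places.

α ≈ 0.1741

The Cobb–Douglas utilities coincide, so 605^α·18^(1−α) = 63^α·29^(1−α).
(605/63)^α = (29/18)^(1−α); take logs: α·ln(605/63) = (1−α)·ln(29/18), i.e. α·2.2620937 = (1−α)·0.4769241.
With A = 2.2620937 and B = 0.4769241: α·A = (1−α)·B, so α = B/(A+B) = 0.4769241/2.7390178 ≈ 0.1741.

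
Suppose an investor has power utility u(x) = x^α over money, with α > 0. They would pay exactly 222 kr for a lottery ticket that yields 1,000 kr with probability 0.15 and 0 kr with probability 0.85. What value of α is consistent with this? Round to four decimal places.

The lottery's expected utility is 0.15·u(1000) + 0.85·u(0) = 0.15·1000^α (since u(0) = 0 for α > 0).
Indifference: 222^α = 0.15·1000^α, so (222/1000)^α = 0.15.
α = ln(0.15) / ln(222/1000) = -1.8971200/-1.5050779 ≈ 1.2605.

α ≈ 1.2605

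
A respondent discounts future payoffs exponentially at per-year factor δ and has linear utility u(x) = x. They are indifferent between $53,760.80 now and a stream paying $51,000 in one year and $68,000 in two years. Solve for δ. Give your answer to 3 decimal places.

Equating present values: 53760.80 = 51000δ + 68000δ².
Rearranged: 68000δ² + 51000δ − 53760.80 = 0.
By the quadratic formula (taking the positive root), δ = (−51000 + √17223937600.00) / 136000 ≈ 0.590.

δ ≈ 0.590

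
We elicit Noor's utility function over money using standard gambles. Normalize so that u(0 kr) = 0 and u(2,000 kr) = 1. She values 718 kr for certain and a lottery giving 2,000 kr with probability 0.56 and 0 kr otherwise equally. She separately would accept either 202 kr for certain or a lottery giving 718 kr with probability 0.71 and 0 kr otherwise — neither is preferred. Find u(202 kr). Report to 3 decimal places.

0.398

From the first indifference, u(718 kr) = 0.56·u(2,000 kr) + 0.44·u(0 kr) = 0.56·1 + 0.44·0 = 0.56.
Chaining: u(202 kr) = 0.71·0.56 + 0.29·0.00 = 0.3976.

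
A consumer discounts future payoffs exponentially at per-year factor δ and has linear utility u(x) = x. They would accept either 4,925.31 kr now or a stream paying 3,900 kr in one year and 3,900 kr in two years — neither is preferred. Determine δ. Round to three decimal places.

δ ≈ 0.730

Equating present values: 4925.31 = 3900δ + 3900δ².
Rearranged: 3900δ² + 3900δ − 4925.31 = 0.
The positive root is δ = [−3900 + √(3900² + 4·3900·4925.31)] / (2·3900) = (−3900 + 9594.000)/7800 ≈ 0.730.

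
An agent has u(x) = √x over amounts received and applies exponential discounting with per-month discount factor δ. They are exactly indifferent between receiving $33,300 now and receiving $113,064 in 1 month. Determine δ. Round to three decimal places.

Equating discounted utilities: u(33300) = δ·u(113064) ⇒ δ = u(33300)/u(113064).
Since u(x) = √x, δ = √(33300/113064) = 0.54270.

δ ≈ 0.543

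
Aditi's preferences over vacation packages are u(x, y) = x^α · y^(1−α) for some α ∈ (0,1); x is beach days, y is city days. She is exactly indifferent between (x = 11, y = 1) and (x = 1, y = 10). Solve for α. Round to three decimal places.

Set the two utilities equal: 11^α·1^(1−α) = 1^α·10^(1−α).
(11/1)^α = (10/1)^(1−α); take logs: α·ln(11/1) = (1−α)·ln(10/1), i.e. α·2.397895 = (1−α)·2.302585.
With A = 2.397895 and B = 2.302585: α·A = (1−α)·B, so α = B/(A+B) = 2.302585/4.700480 ≈ 0.490.

α ≈ 0.490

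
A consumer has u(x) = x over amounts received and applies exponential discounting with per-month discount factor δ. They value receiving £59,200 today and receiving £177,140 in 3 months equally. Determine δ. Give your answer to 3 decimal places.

The payoff in 3 months is discounted by δ^3, so u(59200) = δ^3·u(177140) and δ^3 = u(59200)/u(177140).
With u(x) = x: δ^3 = 59200/177140 = 0.33420.
So δ = 0.33420^(1/3) ≈ 0.694.

δ ≈ 0.694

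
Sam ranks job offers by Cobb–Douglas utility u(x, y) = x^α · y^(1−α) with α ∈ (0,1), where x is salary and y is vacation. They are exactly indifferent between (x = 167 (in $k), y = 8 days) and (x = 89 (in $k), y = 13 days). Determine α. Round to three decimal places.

Indifference: 167^α · 8^(1−α) = 89^α · 13^(1−α).
(167/89)^α = (13/8)^(1−α); take logs: α·ln(167/89) = (1−α)·ln(13/8), i.e. α·0.629357 = (1−α)·0.485508.
So α/(1−α) = (0.485508)/(0.629357) = 0.771435, and α = 0.771435/1.771435 ≈ 0.435.

α ≈ 0.435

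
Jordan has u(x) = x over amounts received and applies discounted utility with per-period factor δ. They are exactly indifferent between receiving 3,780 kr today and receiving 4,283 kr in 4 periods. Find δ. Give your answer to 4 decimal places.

Indifference means u(3780) = δ^4 · u(4283), so δ^4 = u(3780)/u(4283).
With u(x) = x: δ^4 = 3780/4283 = 0.88256.
Taking the 4th root: δ = 0.88256^(1/4) ≈ 0.9693.

δ ≈ 0.9693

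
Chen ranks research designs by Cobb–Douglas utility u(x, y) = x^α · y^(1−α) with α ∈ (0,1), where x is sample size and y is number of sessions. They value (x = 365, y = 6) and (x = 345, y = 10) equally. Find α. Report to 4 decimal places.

The Cobb–Douglas utilities coincide, so 365^α·6^(1−α) = 345^α·10^(1−α).
Rearrange to (365/345)^α = (10/6)^(1−α) and take logs: α·0.0563529 = (1−α)·0.5108256.
So α/(1−α) = (0.5108256)/(0.0563529) = 9.0647615, and α = 9.0647615/10.0647615 ≈ 0.9006.

α ≈ 0.9006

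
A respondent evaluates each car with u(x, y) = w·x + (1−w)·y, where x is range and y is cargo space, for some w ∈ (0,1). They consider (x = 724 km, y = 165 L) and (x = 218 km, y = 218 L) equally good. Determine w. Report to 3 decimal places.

w = 0.095

Indifference: w·724 + (1−w)·165 = w·218 + (1−w)·218.
w·(724−218) = (1−w)·(218−165), i.e. w·506 = (1−w)·53.
The marginal rate of substitution is 53/506, so w = 53/(506+53) = 0.095.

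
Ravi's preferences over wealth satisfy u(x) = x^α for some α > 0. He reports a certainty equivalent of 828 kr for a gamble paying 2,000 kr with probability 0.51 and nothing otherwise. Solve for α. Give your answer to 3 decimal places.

α ≈ 0.764

EU(lottery) = 0.51·2000^α + 0.49·0 = 0.51·2000^α.
Equating: 828^α = 0.51·2000^α, i.e. 0.4140^α = 0.51.
Take logs: α = ln 0.51 / ln(828/2000) ≈ 0.76353.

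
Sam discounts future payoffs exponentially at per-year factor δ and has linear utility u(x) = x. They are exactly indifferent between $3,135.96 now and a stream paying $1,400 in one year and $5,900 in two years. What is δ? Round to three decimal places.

The stream is worth 1400δ + 5900δ² today, so 1400δ + 5900δ² = 3135.96.
That is, 5900δ² + 1400δ − 3135.96 = 0, a quadratic in δ.
The positive root is δ = [−1400 + √(1400² + 4·5900·3135.96)] / (2·5900) = (−1400 + 8716.000)/11800 ≈ 0.620.

δ ≈ 0.620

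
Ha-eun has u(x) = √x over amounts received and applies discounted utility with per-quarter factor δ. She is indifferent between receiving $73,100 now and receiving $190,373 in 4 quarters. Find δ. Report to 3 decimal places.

The payoff in 4 quarters is discounted by δ^4, so u(73100) = δ^4·u(190373) and δ^4 = u(73100)/u(190373).
With u(x) = √x: δ^4 = √73100/√190373 = √(73100/190373) = 0.61966.
Taking the 4th root: δ = 0.61966^(1/4) ≈ 0.887.

δ ≈ 0.887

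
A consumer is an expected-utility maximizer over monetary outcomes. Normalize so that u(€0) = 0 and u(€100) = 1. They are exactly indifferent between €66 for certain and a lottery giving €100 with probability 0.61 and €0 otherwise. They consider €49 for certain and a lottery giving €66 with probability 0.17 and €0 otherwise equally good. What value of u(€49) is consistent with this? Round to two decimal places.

0.10

First, u(€66) = 0.61·u(€100) + 0.39·u(€0) = 0.61.
Chaining: u(€49) = 0.17·0.61 + 0.83·0.00 = 0.1037.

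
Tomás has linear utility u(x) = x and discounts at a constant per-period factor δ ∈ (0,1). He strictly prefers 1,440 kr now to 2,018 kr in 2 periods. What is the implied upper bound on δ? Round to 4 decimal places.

δ < 0.8447

Under u(x) = x this choice says 1440 > δ^2·2018.
So δ^2 < 1440/2018 = 0.71358; taking the square root of both positive sides preserves the inequality.
δ < (1440/2018)^(1/2) ≈ 0.8447.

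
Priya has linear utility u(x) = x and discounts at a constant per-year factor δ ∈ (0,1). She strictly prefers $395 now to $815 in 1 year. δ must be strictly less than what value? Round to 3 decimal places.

δ < 0.485

The preference means 395 > δ·815.
Dividing through by 815 gives δ < 0.48466.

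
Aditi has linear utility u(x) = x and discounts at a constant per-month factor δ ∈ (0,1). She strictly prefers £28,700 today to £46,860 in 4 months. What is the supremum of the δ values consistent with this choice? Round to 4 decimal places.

Under u(x) = x this choice says 28700 > δ^4·46860.
So δ^4 < 28700/46860 = 0.61246; taking the 4th root of both positive sides preserves the inequality.
δ < 0.61246^(1/4) = 0.8846.

δ < 0.8846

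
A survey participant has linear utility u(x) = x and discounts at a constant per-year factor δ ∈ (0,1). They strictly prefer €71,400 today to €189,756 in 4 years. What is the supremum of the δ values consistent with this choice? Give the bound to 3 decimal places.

The preference means 71400 > δ^4·189756.
Dividing by 189756: δ^4 < 0.37627. Both sides are positive, so the 4th root keeps the direction.
δ < (71400/189756)^(1/4) ≈ 0.783.

δ < 0.783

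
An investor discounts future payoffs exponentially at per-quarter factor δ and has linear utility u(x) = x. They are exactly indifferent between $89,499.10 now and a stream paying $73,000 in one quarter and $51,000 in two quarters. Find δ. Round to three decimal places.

δ ≈ 0.790

Equating present values: 89499.10 = 73000δ + 51000δ².
That is, 51000δ² + 73000δ − 89499.10 = 0, a quadratic in δ.
The positive root is δ = [−73000 + √(73000² + 4·51000·89499.10)] / (2·51000) = (−73000 + 153580.000)/102000 ≈ 0.790.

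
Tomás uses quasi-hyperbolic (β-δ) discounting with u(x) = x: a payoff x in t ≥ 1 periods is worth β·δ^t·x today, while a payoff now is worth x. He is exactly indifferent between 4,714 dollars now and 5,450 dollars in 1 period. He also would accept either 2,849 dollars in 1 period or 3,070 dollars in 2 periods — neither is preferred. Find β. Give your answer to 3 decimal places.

The second indifference involves only future payoffs, so β cancels: β·δ^1·2849 = β·δ^2·3070, giving δ = 2849/3070 = 0.92801.
Now use the now-vs-future pair: 4714 = β·δ·5450 gives β = 4714/(0.92801·5450) ≈ 0.932.

β ≈ 0.932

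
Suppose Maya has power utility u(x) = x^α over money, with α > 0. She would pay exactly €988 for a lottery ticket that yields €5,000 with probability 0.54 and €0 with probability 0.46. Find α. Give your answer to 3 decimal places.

EU(lottery) = 0.54·5000^α + 0.46·0 = 0.54·5000^α.
Indifference: 988^α = 0.54·5000^α, so (988/5000)^α = 0.54.
Taking logs: α·ln(988/5000) = ln(0.54), so α = -0.616186 / -1.621510 ≈ 0.380.

α ≈ 0.380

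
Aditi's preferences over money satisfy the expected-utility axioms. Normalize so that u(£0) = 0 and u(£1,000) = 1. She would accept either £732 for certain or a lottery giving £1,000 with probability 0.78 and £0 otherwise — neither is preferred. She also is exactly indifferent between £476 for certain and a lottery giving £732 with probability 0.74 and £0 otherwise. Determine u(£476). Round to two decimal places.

0.58

First, u(£732) = 0.78·u(£1,000) + 0.22·u(£0) = 0.78.
Then u(£476) = 0.74·u(£732) + 0.26·u(£0) = 0.74·0.78 + 0.26·0.00 = 0.5772.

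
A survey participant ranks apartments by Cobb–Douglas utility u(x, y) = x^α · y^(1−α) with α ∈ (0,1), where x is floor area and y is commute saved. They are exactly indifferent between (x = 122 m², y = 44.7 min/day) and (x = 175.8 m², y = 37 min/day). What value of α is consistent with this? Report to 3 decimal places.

Set the two utilities equal: 122^α·44.7^(1−α) = 175.8^α·37^(1−α).
(122/175.8)^α = (37/44.7)^(1−α); take logs: α·ln(122/175.8) = (1−α)·ln(37/44.7), i.e. α·-0.365326 = (1−α)·-0.189056.
Thus α·(-0.554382) = -0.189056, so α = -0.189056/-0.554382 ≈ 0.341.

α ≈ 0.341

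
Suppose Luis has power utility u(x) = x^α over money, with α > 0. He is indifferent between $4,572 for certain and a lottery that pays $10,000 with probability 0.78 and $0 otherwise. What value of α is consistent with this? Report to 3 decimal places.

α ≈ 0.317

EU(lottery) = 0.78·10000^α + 0.22·0 = 0.78·10000^α.
Setting u(4572) equal to that: 4572^α = 0.78·10000^α ⇒ (4572/10000)^α = 0.78.
α = ln(0.78) / ln(4572/10000) = -0.248461/-0.782634 ≈ 0.317.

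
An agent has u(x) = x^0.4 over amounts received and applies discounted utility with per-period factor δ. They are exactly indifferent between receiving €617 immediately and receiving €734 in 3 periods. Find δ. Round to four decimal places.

δ ≈ 0.9771

The payoff in 3 periods is discounted by δ^3, so u(617) = δ^3·u(734) and δ^3 = u(617)/u(734).
With u(x) = x^0.4: δ^3 = 617^0.4/734^0.4 = (617/734)^0.4 = 0.93290.
Taking the cube root: δ = 0.93290^(1/3) ≈ 0.9771.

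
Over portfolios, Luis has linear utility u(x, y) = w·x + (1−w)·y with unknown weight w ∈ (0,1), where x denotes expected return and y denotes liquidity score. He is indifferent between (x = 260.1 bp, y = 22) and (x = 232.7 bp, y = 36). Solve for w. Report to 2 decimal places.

Indifference: w·260.1 + (1−w)·22 = w·232.7 + (1−w)·36.
Rearranging, 27.4·w − 14·(1−w) = 0.
Hence w = 14/(27.4+14) = 14/41.4 = 0.34.

w = 0.34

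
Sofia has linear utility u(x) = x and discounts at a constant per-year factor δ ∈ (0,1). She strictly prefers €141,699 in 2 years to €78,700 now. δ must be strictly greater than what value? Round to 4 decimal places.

The preference means 78700 < δ^2·141699.
So δ^2 > 78700/141699 = 0.55540; taking the square root of both positive sides preserves the inequality.
δ > 0.55540^(1/2) = 0.7453.

δ > 0.7453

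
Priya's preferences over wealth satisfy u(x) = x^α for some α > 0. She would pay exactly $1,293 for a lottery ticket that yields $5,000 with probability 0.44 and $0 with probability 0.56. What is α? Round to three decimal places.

EU(lottery) = 0.44·5000^α + 0.56·0 = 0.44·5000^α.
Indifference: 1293^α = 0.44·5000^α, so (1293/5000)^α = 0.44.
α = ln(0.44) / ln(1293/5000) = -0.820981/-1.352473 ≈ 0.607.

α ≈ 0.607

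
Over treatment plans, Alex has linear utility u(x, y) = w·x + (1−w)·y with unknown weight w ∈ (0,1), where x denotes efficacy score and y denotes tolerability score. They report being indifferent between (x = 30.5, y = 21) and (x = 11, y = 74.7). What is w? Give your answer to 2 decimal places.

w = 0.73

Indifference: w·30.5 + (1−w)·21 = w·11 + (1−w)·74.7.
Rearranging, 19.5·w − 53.7·(1−w) = 0.
The marginal rate of substitution is 53.7/19.5, so w = 53.7/(19.5+53.7) = 0.73.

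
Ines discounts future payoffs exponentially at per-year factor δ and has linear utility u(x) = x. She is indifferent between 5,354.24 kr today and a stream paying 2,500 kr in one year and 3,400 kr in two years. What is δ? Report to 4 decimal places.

The stream is worth 2500δ + 3400δ² today, so 2500δ + 3400δ² = 5354.24.
That is, 3400δ² + 2500δ − 5354.24 = 0, a quadratic in δ.
δ = (−2500 + √(2500² + 4·3400·5354.24)) / (2·3400) = (−2500 + √79067664.00) / 6800 ≈ 0.9400.

δ ≈ 0.9400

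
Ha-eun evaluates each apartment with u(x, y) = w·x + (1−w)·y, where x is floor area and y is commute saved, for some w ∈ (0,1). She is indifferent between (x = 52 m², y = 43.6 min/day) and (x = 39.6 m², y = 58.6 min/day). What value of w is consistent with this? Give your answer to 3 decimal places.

Indifference: w·52 + (1−w)·43.6 = w·39.6 + (1−w)·58.6.
w·(52−39.6) = (1−w)·(58.6−43.6), i.e. w·12.4 = (1−w)·15.
The marginal rate of substitution is 15/12.4, so w = 15/(12.4+15) = 0.547.

w = 0.547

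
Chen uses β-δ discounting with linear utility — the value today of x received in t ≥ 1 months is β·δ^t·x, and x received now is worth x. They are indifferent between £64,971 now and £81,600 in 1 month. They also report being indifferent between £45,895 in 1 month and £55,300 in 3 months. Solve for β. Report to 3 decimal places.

Both payoffs in the second observation are in the future, so β drops out: δ^1·45895 = δ^3·55300 ⇒ δ^2 = 45895/55300 = 0.82993, so δ = 0.91100.
Now use the now-vs-future pair: 64971 = β·δ·81600 gives β = 64971/(0.91100·81600) ≈ 0.874.

β ≈ 0.874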